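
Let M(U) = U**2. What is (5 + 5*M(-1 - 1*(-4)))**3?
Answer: 125000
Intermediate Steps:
(5 + 5*M(-1 - 1*(-4)))**3 = (5 + 5*(-1 - 1*(-4))**2)**3 = (5 + 5*(-1 + 4)**2)**3 = (5 + 5*3**2)**3 = (5 + 5*9)**3 = (5 + 45)**3 = 50**3 = 125000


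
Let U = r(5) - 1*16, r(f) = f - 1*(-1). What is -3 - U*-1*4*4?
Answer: -163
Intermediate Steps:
r(f) = 1 + f (r(f) = f + 1 = 1 + f)
U = -10 (U = (1 + 5) - 1*16 = 6 - 16 = -10)
-3 - U*-1*4*4 = -3 - (-10)*-1*4*4 = -3 - (-10)*(-4*4) = -3 - (-10)*(-16) = -3 - 1*160 = -3 - 160 = -163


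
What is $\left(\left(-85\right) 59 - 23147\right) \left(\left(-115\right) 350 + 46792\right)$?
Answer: $-184235804$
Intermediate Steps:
$\left(\left(-85\right) 59 - 23147\right) \left(\left(-115\right) 350 + 46792\right) = \left(-5015 - 23147\right) \left(-40250 + 46792\right) = \left(-28162\right) 6542 = -184235804$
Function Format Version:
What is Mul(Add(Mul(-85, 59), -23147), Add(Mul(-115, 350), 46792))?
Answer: -184235804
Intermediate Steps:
Mul(Add(Mul(-85, 59), -23147), Add(Mul(-115, 350), 46792)) = Mul(Add(-5015, -23147), Add(-40250, 46792)) = Mul(-28162, 6542) = -184235804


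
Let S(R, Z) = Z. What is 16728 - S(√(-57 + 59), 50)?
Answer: 16678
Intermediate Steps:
16728 - S(√(-57 + 59), 50) = 16728 - 1*50 = 16728 - 50 = 16678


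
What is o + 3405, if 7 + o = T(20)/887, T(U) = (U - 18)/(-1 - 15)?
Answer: 24112207/7096 ≈ 3398.0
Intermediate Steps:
T(U) = 9/8 - U/16 (T(U) = (-18 + U)/(-16) = (-18 + U)*(-1/16) = 9/8 - U/16)
o = -49673/7096 (o = -7 + (9/8 - 1/16*20)/887 = -7 + (9/8 - 5/4)*(1/887) = -7 - ⅛*1/887 = -7 - 1/7096 = -49673/7096 ≈ -7.0001)
o + 3405 = -49673/7096 + 3405 = 24112207/7096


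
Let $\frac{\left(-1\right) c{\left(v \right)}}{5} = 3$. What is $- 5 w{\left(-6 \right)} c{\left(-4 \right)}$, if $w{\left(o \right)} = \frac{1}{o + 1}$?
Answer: $-15$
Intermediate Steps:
$w{\left(o \right)} = \frac{1}{1 + o}$
$c{\left(v \right)} = -15$ ($c{\left(v \right)} = \left(-5\right) 3 = -15$)
$- 5 w{\left(-6 \right)} c{\left(-4 \right)} = - \frac{5}{1 - 6} \left(-15\right) = - \frac{5}{-5} \left(-15\right) = \left(-5\right) \left(- \frac{1}{5}\right) \left(-15\right) = 1 \left(-15\right) = -15$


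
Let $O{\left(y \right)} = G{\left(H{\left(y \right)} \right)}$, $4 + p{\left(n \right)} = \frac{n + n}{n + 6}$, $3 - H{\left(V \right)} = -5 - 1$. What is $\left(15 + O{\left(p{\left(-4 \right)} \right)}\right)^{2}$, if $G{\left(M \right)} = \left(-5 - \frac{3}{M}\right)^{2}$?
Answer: $\frac{152881}{81} \approx 1887.4$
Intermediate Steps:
$H{\left(V \right)} = 9$ ($H{\left(V \right)} = 3 - \left(-5 - 1\right) = 3 - -6 = 3 + 6 = 9$)
$p{\left(n \right)} = -4 + \frac{2 n}{6 + n}$ ($p{\left(n \right)} = -4 + \frac{n + n}{n + 6} = -4 + \frac{2 n}{6 + n}$)
$O{\left(y \right)} = \frac{256}{9}$ ($O{\left(y \right)} = \frac{\left(3 + 5 \cdot 9\right)^{2}}{81} = \frac{\left(3 + 45\right)^{2}}{81} = \frac{48^{2}}{81} = \frac{1}{81} \cdot 2304 = \frac{256}{9}$)
$\left(15 + O{\left(p{\left(-4 \right)} \right)}\right)^{2} = \left(15 + \frac{256}{9}\right)^{2} = \left(\frac{391}{9}\right)^{2} = \frac{152881}{81}$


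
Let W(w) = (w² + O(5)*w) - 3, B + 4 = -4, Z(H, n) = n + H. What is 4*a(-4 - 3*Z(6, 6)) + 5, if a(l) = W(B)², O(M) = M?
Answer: 1769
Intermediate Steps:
Z(H, n) = H + n
B = -8 (B = -4 - 4 = -8)
W(w) = -3 + w² + 5*w (W(w) = (w² + 5*w) - 3 = -3 + w² + 5*w)
a(l) = 441 (a(l) = (-3 + (-8)² + 5*(-8))² = (-3 + 64 - 40)² = 21² = 441)
4*a(-4 - 3*Z(6, 6)) + 5 = 4*441 + 5 = 1764 + 5 = 1769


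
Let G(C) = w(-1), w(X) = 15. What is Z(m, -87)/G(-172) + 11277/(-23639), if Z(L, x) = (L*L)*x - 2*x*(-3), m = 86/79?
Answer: -4441782841/105379285 ≈ -42.150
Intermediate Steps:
m = 86/79 (m = 86*(1/79) = 86/79 ≈ 1.0886)
G(C) = 15
Z(L, x) = 6*x + x*L**2 (Z(L, x) = L**2*x + 6*x = x*L**2 + 6*x = 6*x + x*L**2)
Z(m, -87)/G(-172) + 11277/(-23639) = -87*(6 + (86/79)**2)/15 + 11277/(-23639) = -87*(6 + 7396/6241)*(1/15) + 11277*(-1/23639) = -87*44842/6241*(1/15) - 1611/3377 = -3901254/6241*1/15 - 1611/3377 = -1300418/31205 - 1611/3377 = -4441782841/105379285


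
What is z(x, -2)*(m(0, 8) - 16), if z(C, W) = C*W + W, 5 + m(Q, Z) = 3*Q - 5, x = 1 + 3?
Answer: 260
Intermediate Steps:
x = 4
m(Q, Z) = -10 + 3*Q (m(Q, Z) = -5 + (3*Q - 5) = -5 + (-5 + 3*Q) = -10 + 3*Q)
z(C, W) = W + C*W
z(x, -2)*(m(0, 8) - 16) = (-2*(1 + 4))*((-10 + 3*0) - 16) = (-2*5)*((-10 + 0) - 16) = -10*(-10 - 16) = -10*(-26) = 260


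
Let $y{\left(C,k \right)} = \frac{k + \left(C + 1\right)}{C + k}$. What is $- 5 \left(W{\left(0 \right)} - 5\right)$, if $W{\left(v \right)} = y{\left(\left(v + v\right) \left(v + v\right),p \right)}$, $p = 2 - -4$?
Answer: $\frac{115}{6} \approx 19.167$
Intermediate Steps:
$p = 6$ ($p = 2 + 4 = 6$)
$y{\left(C,k \right)} = \frac{1 + C + k}{C + k}$ ($y{\left(C,k \right)} = \frac{k + \left(1 + C\right)}{C + k} = \frac{1 + C + k}{C + k}$)
$W{\left(v \right)} = \frac{7 + 4 v^{2}}{6 + 4 v^{2}}$ ($W{\left(v \right)} = \frac{1 + \left(v + v\right) \left(v + v\right) + 6}{\left(v + v\right) \left(v + v\right) + 6} = \frac{1 + 2 v 2 v + 6}{2 v 2 v + 6} = \frac{1 + 4 v^{2} + 6}{4 v^{2} + 6} = \frac{7 + 4 v^{2}}{6 + 4 v^{2}}$)
$- 5 \left(W{\left(0 \right)} - 5\right) = - 5 \left(\frac{7 + 4 \cdot 0^{2}}{2 \left(3 + 2 \cdot 0^{2}\right)} - 5\right) = - 5 \left(\frac{7 + 4 \cdot 0}{2 \left(3 + 2 \cdot 0\right)} - 5\right) = - 5 \left(\frac{7 + 0}{2 \left(3 + 0\right)} - 5\right) = - 5 \left(\frac{1}{2} \cdot \frac{1}{3} \cdot 7 - 5\right) = - 5 \left(\frac{7}{6} - 5\right) = \left(-5\right) \left(- \frac{23}{6}\right) = \frac{115}{6}$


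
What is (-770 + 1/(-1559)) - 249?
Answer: -1588622/1559 ≈ -1019.0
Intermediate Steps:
(-770 + 1/(-1559)) - 249 = (-770 - 1/1559) - 249 = -1200431/1559 - 249 = -1588622/1559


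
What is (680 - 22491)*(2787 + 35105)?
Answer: -826462412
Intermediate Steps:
(680 - 22491)*(2787 + 35105) = -21811*37892 = -826462412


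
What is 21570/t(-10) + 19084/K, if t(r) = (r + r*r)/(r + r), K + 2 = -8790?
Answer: -31621553/6594 ≈ -4795.5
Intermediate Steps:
K = -8792 (K = -2 - 8790 = -8792)
t(r) = (r + r**2)/(2*r) (t(r) = (r + r**2)/((2*r)) = (r + r**2)*(1/(2*r)) = (r + r**2)/(2*r))
21570/t(-10) + 19084/K = 21570/(1/2 + (1/2)*(-10)) + 19084/(-8792) = 21570/(1/2 - 5) + 19084*(-1/8792) = 21570/(-9/2) - 4771/2198 = 21570*(-2/9) - 4771/2198 = -14380/3 - 4771/2198 = -31621553/6594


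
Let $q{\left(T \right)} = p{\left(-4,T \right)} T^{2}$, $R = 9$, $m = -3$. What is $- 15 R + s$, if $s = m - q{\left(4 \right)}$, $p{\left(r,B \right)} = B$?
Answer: $-202$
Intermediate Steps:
$q{\left(T \right)} = T^{3}$ ($q{\left(T \right)} = T T^{2} = T^{3}$)
$s = -67$ ($s = -3 - 4^{3} = -3 - 64 = -67$)
$- 15 R + s = \left(-15\right) 9 - 67 = -135 - 67 = -202$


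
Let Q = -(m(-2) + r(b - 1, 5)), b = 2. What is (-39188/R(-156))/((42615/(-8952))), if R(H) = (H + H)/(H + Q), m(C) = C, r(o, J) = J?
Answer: 774707572/184665 ≈ 4195.2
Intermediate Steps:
Q = -3 (Q = -(-2 + 5) = -1*3 = -3)
R(H) = 2*H/(-3 + H) (R(H) = (H + H)/(H - 3) = (2*H)/(-3 + H) = 2*H/(-3 + H))
(-39188/R(-156))/((42615/(-8952))) = (-39188/(2*(-156)/(-3 - 156)))/((42615/(-8952))) = (-39188/(2*(-156)/(-159)))/((42615*(-1/8952))) = (-39188/(2*(-156)*(-1/159)))/(-14205/2984) = -39188/104/53*(-2984/14205) = -39188*53/104*(-2984/14205) = -519241/26*(-2984/14205) = 774707572/184665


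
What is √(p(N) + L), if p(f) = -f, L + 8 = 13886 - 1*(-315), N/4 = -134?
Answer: √14729 ≈ 121.36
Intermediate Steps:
N = -536 (N = 4*(-134) = -536)
L = 14193 (L = -8 + (13886 - 1*(-315)) = -8 + (13886 + 315) = -8 + 14201 = 14193)
√(p(N) + L) = √(-1*(-536) + 14193) = √(536 + 14193) = √14729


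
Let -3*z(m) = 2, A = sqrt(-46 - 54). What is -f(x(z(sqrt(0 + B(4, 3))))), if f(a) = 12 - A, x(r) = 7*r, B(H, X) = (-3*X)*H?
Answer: -12 + 10*I ≈ -12.0 + 10.0*I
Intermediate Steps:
B(H, X) = -3*H*X
A = 10*I (A = sqrt(-100) = 10*I ≈ 10.0*I)
z(m) = -2/3 (z(m) = -1/3*2 = -2/3)
f(a) = 12 - 10*I
-f(x(z(sqrt(0 + B(4, 3))))) = -(12 - 10*I) = -12 + 10*I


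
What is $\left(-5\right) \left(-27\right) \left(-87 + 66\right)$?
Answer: $-2835$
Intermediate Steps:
$\left(-5\right) \left(-27\right) \left(-87 + 66\right) = 135 \left(-21\right) = -2835$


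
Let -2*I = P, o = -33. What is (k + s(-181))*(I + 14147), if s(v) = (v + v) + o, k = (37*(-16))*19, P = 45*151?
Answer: -250312857/2 ≈ -1.2516e+8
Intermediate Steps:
P = 6795
I = -6795/2 (I = -1/2*6795 = -6795/2 ≈ -3397.5)
k = -11248 (k = -592*19 = -11248)
s(v) = -33 + 2*v (s(v) = (v + v) - 33 = 2*v - 33 = -33 + 2*v)
(k + s(-181))*(I + 14147) = (-11248 + (-33 + 2*(-181)))*(-6795/2 + 14147) = (-11248 + (-33 - 362))*(21499/2) = (-11248 - 395)*(21499/2) = -11643*21499/2 = -250312857/2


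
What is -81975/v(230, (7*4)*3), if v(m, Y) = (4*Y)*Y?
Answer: -27325/9408 ≈ -2.9044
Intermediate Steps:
v(m, Y) = 4*Y**2
-81975/v(230, (7*4)*3) = -81975/(4*((7*4)*3)**2) = -81975/(4*(28*3)**2) = -81975/(4*84**2) = -81975/(4*7056) = -81975/28224 = -81975*1/28224 = -27325/9408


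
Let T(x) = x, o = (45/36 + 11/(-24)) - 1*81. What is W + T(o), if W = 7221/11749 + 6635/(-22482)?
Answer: -84407691647/1056564072 ≈ -79.889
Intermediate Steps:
W = 84387907/264141018 (W = 7221*(1/11749) + 6635*(-1/22482) = 7221/11749 - 6635/22482 = 84387907/264141018 ≈ 0.31948)
o = -1925/24 (o = (45*(1/36) + 11*(-1/24)) - 81 = (5/4 - 11/24) - 81 = 19/24 - 81 = -1925/24 ≈ -80.208)
W + T(o) = 84387907/264141018 - 1925/24 = -84407691647/1056564072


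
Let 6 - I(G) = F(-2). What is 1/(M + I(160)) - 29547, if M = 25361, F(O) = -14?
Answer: -749932406/25381 ≈ -29547.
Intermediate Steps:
I(G) = 20 (I(G) = 6 - 1*(-14) = 6 + 14 = 20)
1/(M + I(160)) - 29547 = 1/(25361 + 20) - 29547 = 1/25381 - 29547 = -749932406/25381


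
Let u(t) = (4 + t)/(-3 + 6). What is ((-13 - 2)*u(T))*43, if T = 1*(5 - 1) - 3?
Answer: -1075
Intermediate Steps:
T = 1 (T = 1*4 - 3 = 4 - 3 = 1)
u(t) = 4/3 + t/3 (u(t) = (4 + t)/3 = (4 + t)*(⅓) = 4/3 + t/3)
((-13 - 2)*u(T))*43 = ((-13 - 2)*(4/3 + (⅓)*1))*43 = -15*(4/3 + ⅓)*43 = -15*5/3*43 = -25*43 = -1075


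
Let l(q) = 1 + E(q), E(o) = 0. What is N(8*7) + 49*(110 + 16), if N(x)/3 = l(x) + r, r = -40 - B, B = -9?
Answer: 6084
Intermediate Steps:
r = -31 (r = -40 - 1*(-9) = -40 + 9 = -31)
l(q) = 1 (l(q) = 1 + 0 = 1)
N(x) = -90 (N(x) = 3*(1 - 31) = 3*(-30) = -90)
N(8*7) + 49*(110 + 16) = -90 + 49*(110 + 16) = -90 + 49*126 = -90 + 6174 = 6084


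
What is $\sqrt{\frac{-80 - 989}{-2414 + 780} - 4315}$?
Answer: $\frac{i \sqrt{11519113394}}{1634} \approx 65.684 i$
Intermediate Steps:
$\sqrt{\frac{-80 - 989}{-2414 + 780} - 4315} = \sqrt{- \frac{1069}{-1634} - 4315} = \sqrt{\left(-1069\right) \left(- \frac{1}{1634}\right) - 4315} = \sqrt{\frac{1069}{1634} - 4315} = \sqrt{- \frac{7049641}{1634}} = \frac{i \sqrt{11519113394}}{1634}$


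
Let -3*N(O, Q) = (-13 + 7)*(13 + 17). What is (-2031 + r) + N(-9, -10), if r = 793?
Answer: -1178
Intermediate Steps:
N(O, Q) = 60 (N(O, Q) = -(-13 + 7)*(13 + 17)/3 = -(-2)*30 = -⅓*(-180) = 60)
(-2031 + r) + N(-9, -10) = (-2031 + 793) + 60 = -1238 + 60 = -1178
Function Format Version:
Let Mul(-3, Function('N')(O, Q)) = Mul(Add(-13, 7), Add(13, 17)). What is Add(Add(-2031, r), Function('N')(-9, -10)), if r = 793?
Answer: -1178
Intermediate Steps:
Function('N')(O, Q) = 60 (Function('N')(O, Q) = Mul(Rational(-1, 3), Mul(Add(-13, 7), Add(13, 17))) = Mul(Rational(-1, 3), Mul(-6, 30)) = Mul(Rational(-1, 3), -180) = 60)
Add(Add(-2031, r), Function('N')(-9, -10)) = Add(Add(-2031, 793), 60) = Add(-1238, 60) = -1178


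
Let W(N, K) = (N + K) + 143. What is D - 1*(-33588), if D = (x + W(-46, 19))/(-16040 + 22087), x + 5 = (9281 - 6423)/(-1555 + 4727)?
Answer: 322127302171/9590542 ≈ 33588.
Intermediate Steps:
W(N, K) = 143 + K + N (W(N, K) = (K + N) + 143 = 143 + K + N)
x = -6501/1586 (x = -5 + (9281 - 6423)/(-1555 + 4727) = -5 + 2858/3172 = -5 + 2858*(1/3172) = -5 + 1429/1586 = -6501/1586 ≈ -4.0990)
D = 177475/9590542 (D = (-6501/1586 + (143 + 19 - 46))/(-16040 + 22087) = (-6501/1586 + 116)/6047 = (177475/1586)*(1/6047) = 177475/9590542 ≈ 0.018505)
D - 1*(-33588) = 177475/9590542 - 1*(-33588) = 177475/9590542 + 33588 = 322127302171/9590542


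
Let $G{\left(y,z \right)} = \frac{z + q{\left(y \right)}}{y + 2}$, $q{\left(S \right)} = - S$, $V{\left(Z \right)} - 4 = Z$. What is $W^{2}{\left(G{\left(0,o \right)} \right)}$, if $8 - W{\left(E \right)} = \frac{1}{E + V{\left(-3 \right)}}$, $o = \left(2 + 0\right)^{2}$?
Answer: $\frac{529}{9} \approx 58.778$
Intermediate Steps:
$V{\left(Z \right)} = 4 + Z$
$o = 4$ ($o = 2^{2} = 4$)
$G{\left(y,z \right)} = \frac{z - y}{2 + y}$ ($G{\left(y,z \right)} = \frac{z - y}{y + 2} = \frac{z - y}{2 + y}$)
$W{\left(E \right)} = 8 - \frac{1}{1 + E}$ ($W{\left(E \right)} = 8 - \frac{1}{E + \left(4 - 3\right)} = 8 - \frac{1}{E + 1} = 8 - \frac{1}{1 + E}$)
$W^{2}{\left(G{\left(0,o \right)} \right)} = \left(\frac{7 + 8 \frac{4 - 0}{2 + 0}}{1 + \frac{4 - 0}{2 + 0}}\right)^{2} = \left(\frac{7 + 8 \frac{4 + 0}{2}}{1 + \frac{4 + 0}{2}}\right)^{2} = \left(\frac{7 + 8 \cdot \frac{1}{2} \cdot 4}{1 + \frac{1}{2} \cdot 4}\right)^{2} = \left(\frac{7 + 8 \cdot 2}{1 + 2}\right)^{2} = \left(\frac{7 + 16}{3}\right)^{2} = \left(\frac{1}{3} \cdot 23\right)^{2} = \left(\frac{23}{3}\right)^{2} = \frac{529}{9}$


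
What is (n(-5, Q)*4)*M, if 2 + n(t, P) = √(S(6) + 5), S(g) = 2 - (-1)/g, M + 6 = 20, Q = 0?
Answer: -112 + 28*√258/3 ≈ 37.916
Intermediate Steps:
M = 14 (M = -6 + 20 = 14)
S(g) = 2 + 1/g
n(t, P) = -2 + √258/6 (n(t, P) = -2 + √((2 + 1/6) + 5) = -2 + √((2 + ⅙) + 5) = -2 + √(13/6 + 5) = -2 + √(43/6) = -2 + √258/6)
(n(-5, Q)*4)*M = ((-2 + √258/6)*4)*14 = (-8 + 2*√258/3)*14 = -112 + 28*√258/3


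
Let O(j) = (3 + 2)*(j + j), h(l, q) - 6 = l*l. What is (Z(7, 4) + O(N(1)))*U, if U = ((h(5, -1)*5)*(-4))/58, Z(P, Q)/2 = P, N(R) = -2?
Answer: 1860/29 ≈ 64.138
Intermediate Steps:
Z(P, Q) = 2*P
h(l, q) = 6 + l² (h(l, q) = 6 + l*l = 6 + l²)
O(j) = 10*j (O(j) = 5*(2*j) = 10*j)
U = -310/29 (U = (((6 + 5²)*5)*(-4))/58 = (((6 + 25)*5)*(-4))*(1/58) = ((31*5)*(-4))*(1/58) = (155*(-4))*(1/58) = -620*1/58 = -310/29 ≈ -10.690)
(Z(7, 4) + O(N(1)))*U = (2*7 + 10*(-2))*(-310/29) = (14 - 20)*(-310/29) = -6*(-310/29) = 1860/29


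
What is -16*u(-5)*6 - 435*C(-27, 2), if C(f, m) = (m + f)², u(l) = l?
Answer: -271395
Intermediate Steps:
C(f, m) = (f + m)²
-16*u(-5)*6 - 435*C(-27, 2) = -16*(-5)*6 - 435*(-27 + 2)² = 80*6 - 435*(-25)² = 480 - 435*625 = 480 - 1*271875 = 480 - 271875 = -271395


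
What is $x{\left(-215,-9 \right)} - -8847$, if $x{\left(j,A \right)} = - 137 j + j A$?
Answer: $40237$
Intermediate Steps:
$x{\left(j,A \right)} = - 137 j + A j$
$x{\left(-215,-9 \right)} - -8847 = - 215 \left(-137 - 9\right) - -8847 = \left(-215\right) \left(-146\right) + 8847 = 31390 + 8847 = 40237$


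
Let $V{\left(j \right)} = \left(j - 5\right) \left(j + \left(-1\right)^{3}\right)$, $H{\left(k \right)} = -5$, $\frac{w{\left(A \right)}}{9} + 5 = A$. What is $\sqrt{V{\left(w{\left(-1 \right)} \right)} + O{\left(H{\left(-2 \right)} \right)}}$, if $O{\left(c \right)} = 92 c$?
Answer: $\sqrt{2785} \approx 52.773$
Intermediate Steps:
$w{\left(A \right)} = -45 + 9 A$
$V{\left(j \right)} = \left(-1 + j\right) \left(-5 + j\right)$ ($V{\left(j \right)} = \left(-5 + j\right) \left(j - 1\right) = \left(-5 + j\right) \left(-1 + j\right) = \left(-1 + j\right) \left(-5 + j\right)$)
$\sqrt{V{\left(w{\left(-1 \right)} \right)} + O{\left(H{\left(-2 \right)} \right)}} = \sqrt{\left(5 + \left(-45 + 9 \left(-1\right)\right)^{2} - 6 \left(-45 + 9 \left(-1\right)\right)\right) + 92 \left(-5\right)} = \sqrt{\left(5 + \left(-45 - 9\right)^{2} - 6 \left(-45 - 9\right)\right) - 460} = \sqrt{\left(5 + \left(-54\right)^{2} - -324\right) - 460} = \sqrt{\left(5 + 2916 + 324\right) - 460} = \sqrt{3245 - 460} = \sqrt{2785}$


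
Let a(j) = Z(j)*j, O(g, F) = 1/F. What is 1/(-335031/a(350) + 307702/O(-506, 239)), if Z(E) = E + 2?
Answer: 123200/9060223514569 ≈ 1.3598e-8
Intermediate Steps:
Z(E) = 2 + E
a(j) = j*(2 + j) (a(j) = (2 + j)*j = j*(2 + j))
1/(-335031/a(350) + 307702/O(-506, 239)) = 1/(-335031*1/(350*(2 + 350)) + 307702/(1/239)) = 1/(-335031/(350*352) + 307702/(1/239)) = 1/(-335031/123200 + 307702*239) = 1/(-335031*1/123200 + 73540778) = 1/(-335031/123200 + 73540778) = 1/(9060223514569/123200) = 123200/9060223514569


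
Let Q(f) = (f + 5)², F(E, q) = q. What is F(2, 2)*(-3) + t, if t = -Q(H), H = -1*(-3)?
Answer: -70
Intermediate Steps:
H = 3
Q(f) = (5 + f)²
t = -64 (t = -(5 + 3)² = -1*8² = -1*64 = -64)
F(2, 2)*(-3) + t = 2*(-3) - 64 = -6 - 64 = -70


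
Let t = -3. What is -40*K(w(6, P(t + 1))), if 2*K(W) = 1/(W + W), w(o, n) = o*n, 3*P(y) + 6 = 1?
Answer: 1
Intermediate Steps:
P(y) = -5/3 (P(y) = -2 + (⅓)*1 = -2 + ⅓ = -5/3)
w(o, n) = n*o
K(W) = 1/(4*W) (K(W) = 1/(2*(W + W)) = 1/(2*((2*W))) = (1/(2*W))/2 = 1/(4*W))
-40*K(w(6, P(t + 1))) = -10/((-5/3*6)) = -10/(-10) = -10*(-1)/10 = -40*(-1/40) = 1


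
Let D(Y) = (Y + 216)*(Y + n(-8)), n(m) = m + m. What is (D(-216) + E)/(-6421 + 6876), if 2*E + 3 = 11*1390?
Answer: 15287/910 ≈ 16.799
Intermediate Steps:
n(m) = 2*m
E = 15287/2 (E = -3/2 + (11*1390)/2 = -3/2 + (½)*15290 = -3/2 + 7645 = 15287/2 ≈ 7643.5)
D(Y) = (-16 + Y)*(216 + Y) (D(Y) = (Y + 216)*(Y + 2*(-8)) = (216 + Y)*(Y - 16) = (216 + Y)*(-16 + Y) = (-16 + Y)*(216 + Y))
(D(-216) + E)/(-6421 + 6876) = ((-3456 + (-216)² + 200*(-216)) + 15287/2)/(-6421 + 6876) = ((-3456 + 46656 - 43200) + 15287/2)/455 = (0 + 15287/2)*(1/455) = (15287/2)*(1/455) = 15287/910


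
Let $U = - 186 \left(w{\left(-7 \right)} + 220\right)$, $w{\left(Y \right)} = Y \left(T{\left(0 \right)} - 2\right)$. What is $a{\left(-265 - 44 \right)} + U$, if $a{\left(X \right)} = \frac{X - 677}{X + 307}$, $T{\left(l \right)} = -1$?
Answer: $-44333$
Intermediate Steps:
$w{\left(Y \right)} = - 3 Y$ ($w{\left(Y \right)} = Y \left(-1 - 2\right) = Y \left(-3\right) = - 3 Y$)
$a{\left(X \right)} = \frac{-677 + X}{307 + X}$
$U = -44826$ ($U = - 186 \left(\left(-3\right) \left(-7\right) + 220\right) = - 186 \left(21 + 220\right) = \left(-186\right) 241 = -44826$)
$a{\left(-265 - 44 \right)} + U = \frac{-677 - 309}{307 - 309} - 44826 = \frac{1}{-2} \left(-986\right) - 44826 = \left(- \frac{1}{2}\right) \left(-986\right) - 44826 = 493 - 44826 = -44333$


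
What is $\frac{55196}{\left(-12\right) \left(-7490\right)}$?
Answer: $\frac{13799}{22470} \approx 0.61411$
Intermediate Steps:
$\frac{55196}{\left(-12\right) \left(-7490\right)} = \frac{55196}{89880} = 55196 \cdot \frac{1}{89880} = \frac{13799}{22470}$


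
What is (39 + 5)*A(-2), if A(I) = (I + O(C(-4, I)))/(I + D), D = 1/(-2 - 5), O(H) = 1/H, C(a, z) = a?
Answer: 231/5 ≈ 46.200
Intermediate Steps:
D = -⅐ (D = 1/(-7) = -⅐ ≈ -0.14286)
A(I) = (-¼ + I)/(-⅐ + I) (A(I) = (I + 1/(-4))/(I - ⅐) = (I - ¼)/(-⅐ + I) = (-¼ + I)/(-⅐ + I))
(39 + 5)*A(-2) = (39 + 5)*(7*(-1 + 4*(-2))/(4*(-1 + 7*(-2)))) = 44*(7*(-1 - 8)/(4*(-1 - 14))) = 44*((7/4)*(-9)/(-15)) = 44*((7/4)*(-1/15)*(-9)) = 44*(21/20) = 231/5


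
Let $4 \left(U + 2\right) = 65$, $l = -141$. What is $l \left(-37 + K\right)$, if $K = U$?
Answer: $\frac{12831}{4} \approx 3207.8$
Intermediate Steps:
$U = \frac{57}{4}$ ($U = -2 + \frac{1}{4} \cdot 65 = -2 + \frac{65}{4} = \frac{57}{4} \approx 14.25$)
$K = \frac{57}{4} \approx 14.25$
$l \left(-37 + K\right) = - 141 \left(-37 + \frac{57}{4}\right) = \left(-141\right) \left(- \frac{91}{4}\right) = \frac{12831}{4}$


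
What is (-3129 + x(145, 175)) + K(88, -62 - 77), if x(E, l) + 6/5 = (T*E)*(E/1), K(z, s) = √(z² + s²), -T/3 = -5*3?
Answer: 4714974/5 + √27065 ≈ 9.4316e+5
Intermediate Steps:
T = 45 (T = -(-15)*3 = -3*(-15) = 45)
K(z, s) = √(s² + z²)
x(E, l) = -6/5 + 45*E² (x(E, l) = -6/5 + (45*E)*(E/1) = -6/5 + (45*E)*(E*1) = -6/5 + (45*E)*E = -6/5 + 45*E²)
(-3129 + x(145, 175)) + K(88, -62 - 77) = (-3129 + (-6/5 + 45*145²)) + √((-62 - 77)² + 88²) = (-3129 + (-6/5 + 45*21025)) + √((-139)² + 7744) = (-3129 + (-6/5 + 946125)) + √(19321 + 7744) = (-3129 + 4730619/5) + √27065 = 4714974/5 + √27065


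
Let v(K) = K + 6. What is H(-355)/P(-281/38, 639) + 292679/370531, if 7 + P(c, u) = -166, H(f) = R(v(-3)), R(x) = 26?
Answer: 40999661/64101863 ≈ 0.63960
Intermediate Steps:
v(K) = 6 + K
H(f) = 26
P(c, u) = -173 (P(c, u) = -7 - 166 = -173)
H(-355)/P(-281/38, 639) + 292679/370531 = 26/(-173) + 292679/370531 = 26*(-1/173) + 292679*(1/370531) = -26/173 + 292679/370531 = 40999661/64101863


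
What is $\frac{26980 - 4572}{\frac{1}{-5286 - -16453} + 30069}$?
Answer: $\frac{62557534}{83945131} \approx 0.74522$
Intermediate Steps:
$\frac{26980 - 4572}{\frac{1}{-5286 - -16453} + 30069} = \frac{22408}{\frac{1}{-5286 + 16453} + 30069} = \frac{22408}{\frac{1}{11167} + 30069} = \frac{22408}{\frac{335780524}{11167}} = 22408 \cdot \frac{11167}{335780524} = \frac{62557534}{83945131}$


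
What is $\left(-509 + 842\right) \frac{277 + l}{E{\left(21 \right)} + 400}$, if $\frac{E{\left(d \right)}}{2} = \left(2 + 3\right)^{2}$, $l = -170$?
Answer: $\frac{3959}{50} \approx 79.18$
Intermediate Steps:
$E{\left(d \right)} = 50$ ($E{\left(d \right)} = 2 \left(2 + 3\right)^{2} = 2 \cdot 5^{2} = 2 \cdot 25 = 50$)
$\left(-509 + 842\right) \frac{277 + l}{E{\left(21 \right)} + 400} = \left(-509 + 842\right) \frac{277 - 170}{50 + 400} = 333 \cdot \frac{107}{450} = \frac{3959}{50}$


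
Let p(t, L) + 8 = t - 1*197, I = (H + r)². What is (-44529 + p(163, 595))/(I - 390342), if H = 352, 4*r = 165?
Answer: 713136/3771143 ≈ 0.18910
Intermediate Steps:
r = 165/4 (r = (¼)*165 = 165/4 ≈ 41.250)
I = 2474329/16 (I = (352 + 165/4)² = (1573/4)² = 2474329/16 ≈ 1.5465e+5)
p(t, L) = -205 + t (p(t, L) = -8 + (t - 1*197) = -8 + (t - 197) = -8 + (-197 + t) = -205 + t)
(-44529 + p(163, 595))/(I - 390342) = (-44529 + (-205 + 163))/(2474329/16 - 390342) = (-44529 - 42)/(-3771143/16) = -44571*(-16/3771143) = 713136/3771143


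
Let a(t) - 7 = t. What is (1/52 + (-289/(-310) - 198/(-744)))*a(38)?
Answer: 44163/806 ≈ 54.793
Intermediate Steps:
a(t) = 7 + t
(1/52 + (-289/(-310) - 198/(-744)))*a(38) = (1/52 + (-289/(-310) - 198/(-744)))*(7 + 38) = (1/52 + (-289*(-1/310) - 198*(-1/744)))*45 = (1/52 + (289/310 + 33/124))*45 = (1/52 + 743/620)*45 = (4907/4030)*45 = 44163/806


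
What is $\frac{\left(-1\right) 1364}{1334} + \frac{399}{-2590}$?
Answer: $- \frac{290359}{246790} \approx -1.1765$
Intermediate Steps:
$\frac{\left(-1\right) 1364}{1334} + \frac{399}{-2590} = \left(-1364\right) \frac{1}{1334} + 399 \left(- \frac{1}{2590}\right) = - \frac{682}{667} - \frac{57}{370} = - \frac{290359}{246790}$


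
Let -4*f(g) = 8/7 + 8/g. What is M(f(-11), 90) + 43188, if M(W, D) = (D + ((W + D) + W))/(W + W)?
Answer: 169291/4 ≈ 42323.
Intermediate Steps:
f(g) = -2/7 - 2/g (f(g) = -(8/7 + 8/g)/4 = -2/7 - 2/g)
M(W, D) = (2*D + 2*W)/(2*W) (M(W, D) = (D + ((D + W) + W))/((2*W)) = (D + (D + 2*W))*(1/(2*W)) = (2*D + 2*W)*(1/(2*W)) = (2*D + 2*W)/(2*W))
M(f(-11), 90) + 43188 = (90 + (-2/7 - 2/(-11)))/(-2/7 - 2/(-11)) + 43188 = (90 + (-2/7 - 2*(-1/11)))/(-2/7 - 2*(-1/11)) + 43188 = (90 + (-2/7 + 2/11))/(-2/7 + 2/11) + 43188 = (90 - 8/77)/(-8/77) + 43188 = -77/8*6922/77 + 43188 = -3461/4 + 43188 = 169291/4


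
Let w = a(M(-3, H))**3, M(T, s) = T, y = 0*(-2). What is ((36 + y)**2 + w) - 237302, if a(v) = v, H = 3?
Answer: -236033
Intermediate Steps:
y = 0
w = -27 (w = (-3)**3 = -27)
((36 + y)**2 + w) - 237302 = ((36 + 0)**2 - 27) - 237302 = (36**2 - 27) - 237302 = (1296 - 27) - 237302 = 1269 - 237302 = -236033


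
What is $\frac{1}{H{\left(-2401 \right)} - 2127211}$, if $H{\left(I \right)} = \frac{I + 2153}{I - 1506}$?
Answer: $- \frac{3907}{8311013129} \approx -4.701 \cdot 10^{-7}$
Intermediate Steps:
$H{\left(I \right)} = \frac{2153 + I}{-1506 + I}$
$\frac{1}{H{\left(-2401 \right)} - 2127211} = \frac{1}{\frac{2153 - 2401}{-1506 - 2401} - 2127211} = \frac{1}{\frac{1}{-3907} \left(-248\right) - 2127211} = \frac{1}{\left(- \frac{1}{3907}\right) \left(-248\right) - 2127211} = \frac{1}{\frac{248}{3907} - 2127211} = \frac{1}{- \frac{8311013129}{3907}} = - \frac{3907}{8311013129}$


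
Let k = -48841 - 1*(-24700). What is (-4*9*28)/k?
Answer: 336/8047 ≈ 0.041755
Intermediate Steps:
k = -24141 (k = -48841 + 24700 = -24141)
(-4*9*28)/k = (-4*9*28)/(-24141) = -36*28*(-1/24141) = -1008*(-1/24141) = 336/8047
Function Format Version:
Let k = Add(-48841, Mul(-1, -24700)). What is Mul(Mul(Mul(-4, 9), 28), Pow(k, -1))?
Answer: Rational(336, 8047) ≈ 0.041755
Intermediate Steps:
k = -24141 (k = Add(-48841, 24700) = -24141)
Mul(Mul(Mul(-4, 9), 28), Pow(k, -1)) = Mul(Mul(Mul(-4, 9), 28), Pow(-24141, -1)) = Mul(Mul(-36, 28), Rational(-1, 24141)) = Mul(-1008, Rational(-1, 24141)) = Rational(336, 8047)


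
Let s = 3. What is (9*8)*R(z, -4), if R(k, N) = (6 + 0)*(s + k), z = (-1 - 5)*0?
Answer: 1296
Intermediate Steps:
z = 0 (z = -6*0 = 0)
R(k, N) = 18 + 6*k (R(k, N) = (6 + 0)*(3 + k) = 6*(3 + k) = 18 + 6*k)
(9*8)*R(z, -4) = (9*8)*(18 + 6*0) = 72*(18 + 0) = 72*18 = 1296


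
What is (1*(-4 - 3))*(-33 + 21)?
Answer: 84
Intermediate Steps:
(1*(-4 - 3))*(-33 + 21) = (1*(-7))*(-12) = -7*(-12) = 84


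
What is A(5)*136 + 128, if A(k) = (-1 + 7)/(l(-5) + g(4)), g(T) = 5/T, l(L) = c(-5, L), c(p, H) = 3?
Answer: 320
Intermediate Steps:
l(L) = 3
A(k) = 24/17 (A(k) = (-1 + 7)/(3 + 5/4) = 6/(3 + 5*(¼)) = 6/(3 + 5/4) = 6/(17/4) = 6*(4/17) = 24/17)
A(5)*136 + 128 = (24/17)*136 + 128 = 192 + 128 = 320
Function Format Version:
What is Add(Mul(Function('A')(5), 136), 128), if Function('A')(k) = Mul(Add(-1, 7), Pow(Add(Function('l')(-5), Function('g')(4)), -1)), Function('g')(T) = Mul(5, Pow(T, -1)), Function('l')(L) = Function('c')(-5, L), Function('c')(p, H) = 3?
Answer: 320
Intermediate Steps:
Function('l')(L) = 3
Function('A')(k) = Rational(24, 17) (Function('A')(k) = Mul(Add(-1, 7), Pow(Add(3, Mul(5, Pow(4, -1))), -1)) = Mul(6, Pow(Add(3, Mul(5, Rational(1, 4))), -1)) = Mul(6, Pow(Add(3, Rational(5, 4)), -1)) = Mul(6, Pow(Rational(17, 4), -1)) = Mul(6, Rational(4, 17)) = Rational(24, 17))
Add(Mul(Function('A')(5), 136), 128) = Add(Mul(Rational(24, 17), 136), 128) = Add(192, 128) = 320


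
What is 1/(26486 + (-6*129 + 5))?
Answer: 1/25717 ≈ 3.8885e-5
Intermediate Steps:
1/(26486 + (-6*129 + 5)) = 1/(26486 + (-774 + 5)) = 1/(26486 - 769) = 1/25717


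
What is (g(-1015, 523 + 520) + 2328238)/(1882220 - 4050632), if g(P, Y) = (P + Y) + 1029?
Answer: -2329295/2168412 ≈ -1.0742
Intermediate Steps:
g(P, Y) = 1029 + P + Y
(g(-1015, 523 + 520) + 2328238)/(1882220 - 4050632) = ((1029 - 1015 + (523 + 520)) + 2328238)/(1882220 - 4050632) = ((1029 - 1015 + 1043) + 2328238)/(-2168412) = (1057 + 2328238)*(-1/2168412) = 2329295*(-1/2168412) = -2329295/2168412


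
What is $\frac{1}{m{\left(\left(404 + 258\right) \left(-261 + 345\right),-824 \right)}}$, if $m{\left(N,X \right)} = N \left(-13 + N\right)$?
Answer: $\frac{1}{3091526760} \approx 3.2346 \cdot 10^{-10}$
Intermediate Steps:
$\frac{1}{m{\left(\left(404 + 258\right) \left(-261 + 345\right),-824 \right)}} = \frac{1}{\left(404 + 258\right) \left(-261 + 345\right) \left(-13 + \left(404 + 258\right) \left(-261 + 345\right)\right)} = \frac{1}{662 \cdot 84 \left(-13 + 662 \cdot 84\right)} = \frac{1}{55608 \left(-13 + 55608\right)} = \frac{1}{55608 \cdot 55595} = \frac{1}{3091526760}$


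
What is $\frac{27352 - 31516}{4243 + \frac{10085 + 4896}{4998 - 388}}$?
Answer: $- \frac{19196040}{19575211} \approx -0.98063$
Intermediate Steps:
$\frac{27352 - 31516}{4243 + \frac{10085 + 4896}{4998 - 388}} = - \frac{4164}{4243 + \frac{14981}{4610}} = - \frac{4164}{\frac{19575211}{4610}} = \left(-4164\right) \frac{4610}{19575211} = - \frac{19196040}{19575211}$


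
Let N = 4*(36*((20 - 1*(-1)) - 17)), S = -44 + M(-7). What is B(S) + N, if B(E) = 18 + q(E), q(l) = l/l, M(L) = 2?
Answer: 595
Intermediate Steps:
S = -42 (S = -44 + 2 = -42)
N = 576 (N = 4*(36*((20 + 1) - 17)) = 4*(36*(21 - 17)) = 4*(36*4) = 4*144 = 576)
q(l) = 1
B(E) = 19 (B(E) = 18 + 1 = 19)
B(S) + N = 19 + 576 = 595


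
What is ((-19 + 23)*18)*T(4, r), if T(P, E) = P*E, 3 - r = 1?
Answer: 576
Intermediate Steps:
r = 2 (r = 3 - 1*1 = 3 - 1 = 2)
T(P, E) = E*P
((-19 + 23)*18)*T(4, r) = ((-19 + 23)*18)*(2*4) = (4*18)*8 = 72*8 = 576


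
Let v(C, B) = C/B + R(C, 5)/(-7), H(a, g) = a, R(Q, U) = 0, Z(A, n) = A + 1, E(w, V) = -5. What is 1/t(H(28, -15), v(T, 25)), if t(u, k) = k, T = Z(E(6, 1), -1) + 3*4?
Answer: 25/8 ≈ 3.1250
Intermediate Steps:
Z(A, n) = 1 + A
T = 8 (T = (1 - 5) + 3*4 = -4 + 12 = 8)
v(C, B) = C/B (v(C, B) = C/B + 0/(-7) = C/B + 0*(-⅐) = C/B + 0 = C/B)
1/t(H(28, -15), v(T, 25)) = 1/(8/25) = 25/8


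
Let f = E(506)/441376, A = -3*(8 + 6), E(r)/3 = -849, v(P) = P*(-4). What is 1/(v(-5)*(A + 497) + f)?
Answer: 441376/4016519053 ≈ 0.00010989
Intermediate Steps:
v(P) = -4*P
E(r) = -2547 (E(r) = 3*(-849) = -2547)
A = -42 (A = -3*14 = -42)
f = -2547/441376 ≈ -0.0057706
1/(v(-5)*(A + 497) + f) = 1/((-4*(-5))*(-42 + 497) - 2547/441376) = 1/(20*455 - 2547/441376) = 1/(9100 - 2547/441376) = 1/(4016519053/441376) = 441376/4016519053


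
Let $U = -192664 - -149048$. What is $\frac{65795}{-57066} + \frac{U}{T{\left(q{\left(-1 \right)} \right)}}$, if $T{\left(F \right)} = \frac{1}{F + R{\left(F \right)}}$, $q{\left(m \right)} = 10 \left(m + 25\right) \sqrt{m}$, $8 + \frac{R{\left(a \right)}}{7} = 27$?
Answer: $- \frac{331035823043}{57066} - 10467840 i \approx -5.8009 \cdot 10^{6} - 1.0468 \cdot 10^{7} i$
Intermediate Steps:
$R{\left(a \right)} = 133$ ($R{\left(a \right)} = -56 + 7 \cdot 27 = -56 + 189 = 133$)
$q{\left(m \right)} = \sqrt{m} \left(250 + 10 m\right)$ ($q{\left(m \right)} = 10 \left(25 + m\right) \sqrt{m} = \left(250 + 10 m\right) \sqrt{m} = \sqrt{m} \left(250 + 10 m\right)$)
$U = -43616$ ($U = -192664 + 149048 = -43616$)
$T{\left(F \right)} = \frac{1}{133 + F}$ ($T{\left(F \right)} = \frac{1}{F + 133} = \frac{1}{133 + F}$)
$\frac{65795}{-57066} + \frac{U}{T{\left(q{\left(-1 \right)} \right)}} = \frac{65795}{-57066} - \frac{43616}{\frac{1}{133 + 10 \sqrt{-1} \left(25 - 1\right)}} = 65795 \left(- \frac{1}{57066}\right) - \frac{43616}{\frac{1}{133 + 10 i 24}} = - \frac{65795}{57066} - \frac{43616}{\frac{1}{133 + 240 i}} = - \frac{65795}{57066} - \frac{43616}{\frac{1}{75289} \left(133 - 240 i\right)} = - \frac{65795}{57066} - 43616 \left(133 + 240 i\right) = - \frac{65795}{57066} - \left(5800928 + 10467840 i\right) = - \frac{331035823043}{57066} - 10467840 i$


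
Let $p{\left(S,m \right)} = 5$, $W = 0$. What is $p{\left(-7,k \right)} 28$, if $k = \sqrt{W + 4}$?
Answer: $140$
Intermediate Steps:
$k = 2$ ($k = \sqrt{0 + 4} = \sqrt{4} = 2$)
$p{\left(-7,k \right)} 28 = 5 \cdot 28 = 140$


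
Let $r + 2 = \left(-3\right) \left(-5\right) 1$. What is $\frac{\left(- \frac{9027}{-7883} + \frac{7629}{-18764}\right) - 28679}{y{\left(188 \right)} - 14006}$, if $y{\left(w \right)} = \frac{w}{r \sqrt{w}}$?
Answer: $\frac{106817582228466187}{52167982728215408} + \frac{55145886540251 \sqrt{47}}{2451895188226124176} \approx 2.0477$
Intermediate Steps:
$r = 13$ ($r = -2 + \left(-3\right) \left(-5\right) 1 = -2 + 15 \cdot 1 = -2 + 15 = 13$)
$y{\left(w \right)} = \frac{\sqrt{w}}{13}$ ($y{\left(w \right)} = \frac{w}{13 \sqrt{w}} = w \frac{1}{13 \sqrt{w}} = \frac{\sqrt{w}}{13}$)
$\frac{\left(- \frac{9027}{-7883} + \frac{7629}{-18764}\right) - 28679}{y{\left(188 \right)} - 14006} = \frac{\left(- \frac{9027}{-7883} + \frac{7629}{-18764}\right) - 28679}{\frac{\sqrt{188}}{13} - 14006} = \frac{\left(\left(-9027\right) \left(- \frac{1}{7883}\right) + 7629 \left(- \frac{1}{18764}\right)\right) - 28679}{\frac{2 \sqrt{47}}{13} - 14006} = \frac{\left(\frac{9027}{7883} - \frac{7629}{18764}\right) - 28679}{\frac{2 \sqrt{47}}{13} - 14006} = \frac{\frac{109243221}{147916612} - 28679}{-14006 + \frac{2 \sqrt{47}}{13}} = - \frac{4241991272327}{147916612 \left(-14006 + \frac{2 \sqrt{47}}{13}\right)}$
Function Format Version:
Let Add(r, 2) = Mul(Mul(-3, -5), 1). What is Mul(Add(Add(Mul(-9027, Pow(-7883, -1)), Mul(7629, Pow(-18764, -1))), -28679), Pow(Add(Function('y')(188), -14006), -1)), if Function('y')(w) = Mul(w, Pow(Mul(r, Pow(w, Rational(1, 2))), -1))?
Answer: Add(Rational(106817582228466187, 52167982728215408), Mul(Rational(55145886540251, 2451895188226124176), Pow(47, Rational(1, 2)))) ≈ 2.0477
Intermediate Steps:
r = 13 (r = Add(-2, Mul(Mul(-3, -5), 1)) = Add(-2, Mul(15, 1)) = Add(-2, 15) = 13)
Function('y')(w) = Mul(Rational(1, 13), Pow(w, Rational(1, 2))) (Function('y')(w) = Mul(w, Pow(Mul(13, Pow(w, Rational(1, 2))), -1)) = Mul(w, Mul(Rational(1, 13), Pow(w, Rational(-1, 2)))) = Mul(Rational(1, 13), Pow(w, Rational(1, 2))))
Mul(Add(Add(Mul(-9027, Pow(-7883, -1)), Mul(7629, Pow(-18764, -1))), -28679), Pow(Add(Function('y')(188), -14006), -1)) = Mul(Add(Add(Mul(-9027, Pow(-7883, -1)), Mul(7629, Pow(-18764, -1))), -28679), Pow(Add(Mul(Rational(1, 13), Pow(188, Rational(1, 2))), -14006), -1)) = Mul(Add(Add(Mul(-9027, Rational(-1, 7883)), Mul(7629, Rational(-1, 18764))), -28679), Pow(Add(Mul(Rational(1, 13), Mul(2, Pow(47, Rational(1, 2)))), -14006), -1)) = Mul(Add(Add(Rational(9027, 7883), Rational(-7629, 18764)), -28679), Pow(Add(Mul(Rational(2, 13), Pow(47, Rational(1, 2))), -14006), -1)) = Mul(Add(Rational(109243221, 147916612), -28679), Pow(Add(-14006, Mul(Rational(2, 13), Pow(47, Rational(1, 2)))), -1)) = Mul(Rational(-4241991272327, 147916612), Pow(Add(-14006, Mul(Rational(2, 13), Pow(47, Rational(1, 2)))), -1))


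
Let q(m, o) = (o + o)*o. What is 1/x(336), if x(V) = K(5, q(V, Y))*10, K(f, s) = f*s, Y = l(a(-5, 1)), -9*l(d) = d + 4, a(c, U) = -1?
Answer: 9/100 ≈ 0.090000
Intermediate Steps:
l(d) = -4/9 - d/9 (l(d) = -(d + 4)/9 = -(4 + d)/9 = -4/9 - d/9)
Y = -1/3 (Y = -4/9 - 1/9*(-1) = -4/9 + 1/9 = -1/3 ≈ -0.33333)
q(m, o) = 2*o**2 (q(m, o) = (2*o)*o = 2*o**2)
x(V) = 100/9 (x(V) = (5*(2*(-1/3)**2))*10 = (5*(2*(1/9)))*10 = (5*(2/9))*10 = (10/9)*10 = 100/9)
1/x(336) = 1/(100/9) = 9/100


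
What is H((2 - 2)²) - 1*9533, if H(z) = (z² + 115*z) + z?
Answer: -9533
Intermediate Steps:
H(z) = z² + 116*z
H((2 - 2)²) - 1*9533 = (2 - 2)²*(116 + (2 - 2)²) - 1*9533 = 0²*(116 + 0²) - 9533 = 0*(116 + 0) - 9533 = 0*116 - 9533 = 0 - 9533 = -9533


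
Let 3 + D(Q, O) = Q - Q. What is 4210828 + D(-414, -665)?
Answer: 4210825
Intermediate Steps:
D(Q, O) = -3 (D(Q, O) = -3 + (Q - Q) = -3 + 0 = -3)
4210828 + D(-414, -665) = 4210828 - 3 = 4210825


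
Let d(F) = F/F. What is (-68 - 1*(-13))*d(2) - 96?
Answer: -151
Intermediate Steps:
d(F) = 1
(-68 - 1*(-13))*d(2) - 96 = (-68 - 1*(-13))*1 - 96 = (-68 + 13)*1 - 96 = -55*1 - 96 = -55 - 96 = -151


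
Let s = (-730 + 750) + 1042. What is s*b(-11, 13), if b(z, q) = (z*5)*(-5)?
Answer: 292050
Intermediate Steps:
b(z, q) = -25*z (b(z, q) = (5*z)*(-5) = -25*z)
s = 1062 (s = 20 + 1042 = 1062)
s*b(-11, 13) = 1062*(-25*(-11)) = 1062*275 = 292050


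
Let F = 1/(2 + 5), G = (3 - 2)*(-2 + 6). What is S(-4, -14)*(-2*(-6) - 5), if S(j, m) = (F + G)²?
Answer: 841/7 ≈ 120.14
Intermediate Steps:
G = 4 (G = 1*4 = 4)
F = ⅐ (F = 1/7 = ⅐ ≈ 0.14286)
S(j, m) = 841/49 (S(j, m) = (⅐ + 4)² = (29/7)² = 841/49)
S(-4, -14)*(-2*(-6) - 5) = 841*(-2*(-6) - 5)/49 = 841*(12 - 5)/49 = (841/49)*7 = 841/7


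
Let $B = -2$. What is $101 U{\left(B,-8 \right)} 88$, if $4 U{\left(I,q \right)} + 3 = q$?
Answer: $-24442$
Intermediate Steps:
$U{\left(I,q \right)} = - \frac{3}{4} + \frac{q}{4}$
$101 U{\left(B,-8 \right)} 88 = 101 \left(- \frac{3}{4} + \frac{1}{4} \left(-8\right)\right) 88 = 101 \left(- \frac{3}{4} - 2\right) 88 = 101 \left(- \frac{11}{4}\right) 88 = \left(- \frac{1111}{4}\right) 88 = -24442$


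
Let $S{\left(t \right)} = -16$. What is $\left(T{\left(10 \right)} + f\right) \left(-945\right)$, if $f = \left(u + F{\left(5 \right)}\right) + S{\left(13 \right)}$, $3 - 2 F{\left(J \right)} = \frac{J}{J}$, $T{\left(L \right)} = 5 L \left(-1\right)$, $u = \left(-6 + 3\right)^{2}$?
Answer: $52920$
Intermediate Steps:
$u = 9$ ($u = \left(-3\right)^{2} = 9$)
$T{\left(L \right)} = - 5 L$
$F{\left(J \right)} = 1$ ($F{\left(J \right)} = \frac{3}{2} - \frac{J \frac{1}{J}}{2} = \frac{3}{2} - \frac{1}{2} = 1$)
$f = -6$ ($f = \left(9 + 1\right) - 16 = 10 - 16 = -6$)
$\left(T{\left(10 \right)} + f\right) \left(-945\right) = \left(\left(-5\right) 10 - 6\right) \left(-945\right) = \left(-50 - 6\right) \left(-945\right) = \left(-56\right) \left(-945\right) = 52920$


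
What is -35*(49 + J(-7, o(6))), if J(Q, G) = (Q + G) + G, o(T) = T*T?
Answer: -3990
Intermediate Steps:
o(T) = T²
J(Q, G) = Q + 2*G (J(Q, G) = (G + Q) + G = Q + 2*G)
-35*(49 + J(-7, o(6))) = -35*(49 + (-7 + 2*6²)) = -35*(49 + (-7 + 2*36)) = -35*(49 + (-7 + 72)) = -35*(49 + 65) = -35*114 = -3990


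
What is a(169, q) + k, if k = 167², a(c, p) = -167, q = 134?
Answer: 27722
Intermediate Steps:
k = 27889
a(169, q) + k = -167 + 27889 = 27722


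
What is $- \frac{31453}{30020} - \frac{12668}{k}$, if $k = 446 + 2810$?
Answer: $- \frac{60338041}{12218140} \approx -4.9384$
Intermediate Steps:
$k = 3256$
$- \frac{31453}{30020} - \frac{12668}{k} = - \frac{31453}{30020} - \frac{12668}{3256} = \left(-31453\right) \frac{1}{30020} - \frac{3167}{814} = - \frac{31453}{30020} - \frac{3167}{814} = - \frac{60338041}{12218140}$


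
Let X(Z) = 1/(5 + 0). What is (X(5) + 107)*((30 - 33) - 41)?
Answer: -23584/5 ≈ -4716.8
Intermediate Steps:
X(Z) = 1/5
(X(5) + 107)*((30 - 33) - 41) = (1/5 + 107)*((30 - 33) - 41) = 536*(-3 - 41)/5 = (536/5)*(-44) = -23584/5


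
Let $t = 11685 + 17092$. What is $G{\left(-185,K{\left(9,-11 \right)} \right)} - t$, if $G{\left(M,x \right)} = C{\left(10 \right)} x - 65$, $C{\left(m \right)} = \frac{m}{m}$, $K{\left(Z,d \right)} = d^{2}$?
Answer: $-28721$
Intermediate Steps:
$C{\left(m \right)} = 1$
$t = 28777$
$G{\left(M,x \right)} = -65 + x$ ($G{\left(M,x \right)} = 1 x - 65 = x - 65 = -65 + x$)
$G{\left(-185,K{\left(9,-11 \right)} \right)} - t = \left(-65 + \left(-11\right)^{2}\right) - 28777 = \left(-65 + 121\right) - 28777 = 56 - 28777 = -28721$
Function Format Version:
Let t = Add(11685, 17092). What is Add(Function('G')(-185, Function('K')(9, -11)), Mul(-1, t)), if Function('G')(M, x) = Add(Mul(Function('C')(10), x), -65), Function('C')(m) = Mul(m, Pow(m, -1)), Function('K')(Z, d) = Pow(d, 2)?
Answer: -28721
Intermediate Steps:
Function('C')(m) = 1
t = 28777
Function('G')(M, x) = Add(-65, x) (Function('G')(M, x) = Add(Mul(1, x), -65) = Add(x, -65) = Add(-65, x))
Add(Function('G')(-185, Function('K')(9, -11)), Mul(-1, t)) = Add(Add(-65, Pow(-11, 2)), Mul(-1, 28777)) = Add(Add(-65, 121), -28777) = Add(56, -28777) = -28721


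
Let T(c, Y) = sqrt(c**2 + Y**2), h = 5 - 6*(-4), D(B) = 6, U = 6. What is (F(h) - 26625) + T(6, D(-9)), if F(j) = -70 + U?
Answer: -26689 + 6*sqrt(2) ≈ -26681.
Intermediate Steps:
h = 29 (h = 5 + 24 = 29)
F(j) = -64 (F(j) = -70 + 6 = -64)
T(c, Y) = sqrt(Y**2 + c**2)
(F(h) - 26625) + T(6, D(-9)) = (-64 - 26625) + sqrt(6**2 + 6**2) = -26689 + sqrt(36 + 36) = -26689 + sqrt(72) = -26689 + 6*sqrt(2)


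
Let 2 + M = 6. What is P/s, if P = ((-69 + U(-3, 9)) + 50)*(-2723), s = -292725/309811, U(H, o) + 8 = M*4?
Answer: -9279768883/292725 ≈ -31701.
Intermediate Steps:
M = 4 (M = -2 + 6 = 4)
U(H, o) = 8 (U(H, o) = -8 + 4*4 = -8 + 16 = 8)
s = -292725/309811 (s = -292725*1/309811 = -292725/309811 ≈ -0.94485)
P = 29953 (P = ((-69 + 8) + 50)*(-2723) = (-61 + 50)*(-2723) = -11*(-2723) = 29953)
P/s = 29953/(-292725/309811) = 29953*(-309811/292725) = -9279768883/292725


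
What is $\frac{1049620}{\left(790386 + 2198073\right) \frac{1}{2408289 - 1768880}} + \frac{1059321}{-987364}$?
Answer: $\frac{662652828349830781}{2950696832076} \approx 2.2458 \cdot 10^{5}$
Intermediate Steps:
$\frac{1049620}{\left(790386 + 2198073\right) \frac{1}{2408289 - 1768880}} + \frac{1059321}{-987364} = \frac{1049620}{2988459 \cdot \frac{1}{639409}} + 1059321 \left(- \frac{1}{987364}\right) = \frac{1049620}{2988459 \cdot \frac{1}{639409}} - \frac{1059321}{987364} = \frac{1049620}{\frac{2988459}{639409}} - \frac{1059321}{987364} = 1049620 \cdot \frac{639409}{2988459} - \frac{1059321}{987364} = \frac{671136474580}{2988459} - \frac{1059321}{987364} = \frac{662652828349830781}{2950696832076}$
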